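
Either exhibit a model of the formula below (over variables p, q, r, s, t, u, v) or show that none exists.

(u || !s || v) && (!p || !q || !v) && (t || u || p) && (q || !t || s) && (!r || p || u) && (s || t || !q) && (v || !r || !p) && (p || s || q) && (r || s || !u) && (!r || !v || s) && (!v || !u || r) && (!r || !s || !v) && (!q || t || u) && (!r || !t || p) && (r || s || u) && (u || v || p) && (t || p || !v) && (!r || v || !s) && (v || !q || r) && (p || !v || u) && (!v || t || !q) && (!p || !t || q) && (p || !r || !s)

Suppose u = true.
Suppose r = false.
(s) alone gives s = true.
(!v) alone gives v = false.
(!q) alone gives q = false.
Suppose p = false.
All clauses hold; t can take either value.

p: false, q: false, r: false, s: true, t: true, u: true, v: false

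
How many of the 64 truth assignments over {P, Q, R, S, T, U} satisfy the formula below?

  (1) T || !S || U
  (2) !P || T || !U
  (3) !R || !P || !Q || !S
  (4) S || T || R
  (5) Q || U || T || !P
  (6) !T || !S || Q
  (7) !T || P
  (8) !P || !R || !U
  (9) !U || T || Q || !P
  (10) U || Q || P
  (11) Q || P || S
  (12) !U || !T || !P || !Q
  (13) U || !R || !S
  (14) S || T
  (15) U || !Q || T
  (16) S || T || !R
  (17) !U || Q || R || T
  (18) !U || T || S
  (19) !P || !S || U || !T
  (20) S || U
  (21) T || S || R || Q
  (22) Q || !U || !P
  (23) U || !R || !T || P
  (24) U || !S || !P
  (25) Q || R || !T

3

There are 2^6 = 64 truth assignments over (P, Q, R, S, T, U).
Split on S. With S = true, the clauses containing S are satisfied and !S drops from the rest; 3 of the 2^5 = 32 assignments to the other variables satisfy what remains.
With S = false, by the same count on the reduced clause set, 0 assignments work.
Total: 3 + 0 = 3.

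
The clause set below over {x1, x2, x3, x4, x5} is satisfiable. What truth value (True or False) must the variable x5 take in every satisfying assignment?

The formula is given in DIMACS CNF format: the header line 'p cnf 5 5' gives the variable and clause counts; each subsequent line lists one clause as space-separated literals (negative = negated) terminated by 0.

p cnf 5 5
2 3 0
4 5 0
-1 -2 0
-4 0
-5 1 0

True

Suppose x5 = False.
(x4) alone gives x4 = True.
Now (¬x4) is unsatisfied and unit — conflict.
So every satisfying assignment has x5 = True.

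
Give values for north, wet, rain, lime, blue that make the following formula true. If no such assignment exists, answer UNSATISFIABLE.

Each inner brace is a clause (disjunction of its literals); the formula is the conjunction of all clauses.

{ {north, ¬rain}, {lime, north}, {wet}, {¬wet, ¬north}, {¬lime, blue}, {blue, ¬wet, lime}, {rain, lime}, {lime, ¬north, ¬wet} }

north: False, wet: True, rain: False, lime: True, blue: True

The clause (wet) is unit, so wet = True.
The clause (¬north) is unit, so north = False.
The clause (¬rain) is unit, so rain = False.
The clause (lime) is unit, so lime = True.
The clause (blue) is unit, so blue = True.
All clauses are satisfied.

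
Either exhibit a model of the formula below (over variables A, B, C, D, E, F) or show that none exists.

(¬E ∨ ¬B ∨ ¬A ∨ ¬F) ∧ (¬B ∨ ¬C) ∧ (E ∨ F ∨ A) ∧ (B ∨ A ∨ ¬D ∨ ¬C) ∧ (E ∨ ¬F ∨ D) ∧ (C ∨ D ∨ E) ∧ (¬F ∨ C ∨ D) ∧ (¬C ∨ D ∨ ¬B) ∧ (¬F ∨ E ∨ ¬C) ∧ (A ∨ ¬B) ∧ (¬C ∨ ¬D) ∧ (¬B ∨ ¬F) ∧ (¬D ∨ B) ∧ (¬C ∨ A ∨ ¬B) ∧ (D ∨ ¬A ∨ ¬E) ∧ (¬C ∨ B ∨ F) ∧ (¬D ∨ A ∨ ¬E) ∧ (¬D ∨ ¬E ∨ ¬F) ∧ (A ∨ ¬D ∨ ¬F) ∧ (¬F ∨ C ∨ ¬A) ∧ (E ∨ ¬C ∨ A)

A ↦ True; B ↦ True; C ↦ False; D ↦ True; E ↦ True; F ↦ False

Branch on B: set B = True.
The clause (¬C) is unit, so C = False.
The clause (A) is unit, so A = True.
The clause (¬F) is unit, so F = False.
Branch on D: set D = True.
No clause remains; E is free.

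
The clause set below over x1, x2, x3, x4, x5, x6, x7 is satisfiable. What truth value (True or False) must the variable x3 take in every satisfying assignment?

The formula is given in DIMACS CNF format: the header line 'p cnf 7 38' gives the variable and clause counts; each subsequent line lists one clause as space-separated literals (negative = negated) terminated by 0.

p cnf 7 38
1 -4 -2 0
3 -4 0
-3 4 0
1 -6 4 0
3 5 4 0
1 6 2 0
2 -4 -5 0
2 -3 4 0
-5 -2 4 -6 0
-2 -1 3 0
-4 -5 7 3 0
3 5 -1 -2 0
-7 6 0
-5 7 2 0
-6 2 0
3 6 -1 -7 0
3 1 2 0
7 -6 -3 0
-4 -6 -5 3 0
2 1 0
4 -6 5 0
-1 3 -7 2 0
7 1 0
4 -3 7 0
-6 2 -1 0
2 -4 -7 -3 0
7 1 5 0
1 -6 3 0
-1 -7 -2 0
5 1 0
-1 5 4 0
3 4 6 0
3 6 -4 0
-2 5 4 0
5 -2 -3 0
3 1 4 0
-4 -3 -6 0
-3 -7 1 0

True

Suppose x3 = False.
From the singleton clause (¬x4), x4 = False.
From the singleton clause (x5), x5 = True.
From the singleton clause (x6), x6 = True.
From the singleton clause (x1), x1 = True.
From the singleton clause (¬x2), x2 = False.
But (x2) is also a unit clause — contradiction.
So every satisfying assignment has x3 = True.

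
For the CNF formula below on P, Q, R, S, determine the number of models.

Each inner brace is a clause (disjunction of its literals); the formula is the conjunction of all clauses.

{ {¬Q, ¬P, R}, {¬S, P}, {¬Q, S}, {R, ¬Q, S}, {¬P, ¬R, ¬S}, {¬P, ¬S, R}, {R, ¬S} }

There are 2^4 = 16 truth assignments over (P, Q, R, S).
Split on Q. With Q = True, the clauses containing Q are satisfied and ¬Q drops from the rest; 0 of the 2^3 = 8 assignments to the other variables satisfy what remains.
With Q = False, by the same count on the reduced clause set, 4 assignments work.
Total: 0 + 4 = 4.

4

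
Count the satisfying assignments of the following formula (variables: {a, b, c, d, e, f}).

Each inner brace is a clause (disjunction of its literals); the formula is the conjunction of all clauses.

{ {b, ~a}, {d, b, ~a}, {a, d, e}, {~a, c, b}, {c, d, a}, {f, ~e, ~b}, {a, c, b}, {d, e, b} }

25

There are 2^6 = 64 truth assignments over (a, b, c, d, e, f).
Split on d. With d = 1, the clauses containing d are satisfied and ~d drops from the rest; 16 of the 2^5 = 32 assignments to the other variables satisfy what remains.
With d = 0, by the same count on the reduced clause set, 9 assignments work.
Total: 16 + 9 = 25.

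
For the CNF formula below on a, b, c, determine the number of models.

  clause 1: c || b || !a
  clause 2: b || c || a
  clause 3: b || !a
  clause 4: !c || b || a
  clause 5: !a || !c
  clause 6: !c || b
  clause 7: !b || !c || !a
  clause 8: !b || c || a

There are 2^3 = 8 truth assignments over (a, b, c).
Split on a. With a = true, the clauses containing a are satisfied and !a drops from the rest; 1 of the 2^2 = 4 assignments to the other variables satisfy what remains.
With a = false, by the same count on the reduced clause set, 1 assignment works.
(One model: a=F, b=T, c=T.)
Total: 1 + 1 = 2.

2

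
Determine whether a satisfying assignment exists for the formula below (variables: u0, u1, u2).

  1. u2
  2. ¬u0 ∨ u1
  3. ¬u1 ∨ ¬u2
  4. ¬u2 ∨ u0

(u2) alone gives u2 = True.
(¬u1) alone gives u1 = False.
(¬u0) alone gives u0 = False.
Now (u0) is unsatisfied and unit — conflict.
No assignment satisfies every clause.

No, unsatisfiable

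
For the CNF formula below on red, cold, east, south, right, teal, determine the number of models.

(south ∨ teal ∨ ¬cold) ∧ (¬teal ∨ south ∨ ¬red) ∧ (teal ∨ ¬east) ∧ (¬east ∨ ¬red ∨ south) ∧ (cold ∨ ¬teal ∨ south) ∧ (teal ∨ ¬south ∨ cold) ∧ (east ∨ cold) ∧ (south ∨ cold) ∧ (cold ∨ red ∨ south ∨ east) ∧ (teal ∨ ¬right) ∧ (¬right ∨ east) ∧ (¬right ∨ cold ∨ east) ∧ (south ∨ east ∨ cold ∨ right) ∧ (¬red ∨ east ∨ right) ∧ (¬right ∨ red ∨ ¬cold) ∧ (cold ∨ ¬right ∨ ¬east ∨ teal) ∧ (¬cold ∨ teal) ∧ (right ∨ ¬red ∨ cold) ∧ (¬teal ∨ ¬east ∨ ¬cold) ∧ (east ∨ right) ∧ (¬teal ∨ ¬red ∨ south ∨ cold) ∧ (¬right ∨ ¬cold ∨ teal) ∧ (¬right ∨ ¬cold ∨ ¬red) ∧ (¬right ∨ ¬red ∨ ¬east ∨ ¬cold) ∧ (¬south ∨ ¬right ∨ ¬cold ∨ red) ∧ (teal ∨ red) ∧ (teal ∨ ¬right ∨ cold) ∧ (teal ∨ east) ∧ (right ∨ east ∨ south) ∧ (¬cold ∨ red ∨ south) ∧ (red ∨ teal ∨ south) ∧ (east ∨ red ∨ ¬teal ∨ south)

There are 2^6 = 64 truth assignments over (red, cold, east, south, right, teal).
Split on right. With right = True, the clauses containing right are satisfied and ¬right drops from the rest; 2 of the 2^5 = 32 assignments to the other variables satisfy what remains.
With right = False, by the same count on the reduced clause set, 1 assignment works.
(One model: red=F, cold=F, east=T, south=T, right=F, teal=T.)
Total: 2 + 1 = 3.

3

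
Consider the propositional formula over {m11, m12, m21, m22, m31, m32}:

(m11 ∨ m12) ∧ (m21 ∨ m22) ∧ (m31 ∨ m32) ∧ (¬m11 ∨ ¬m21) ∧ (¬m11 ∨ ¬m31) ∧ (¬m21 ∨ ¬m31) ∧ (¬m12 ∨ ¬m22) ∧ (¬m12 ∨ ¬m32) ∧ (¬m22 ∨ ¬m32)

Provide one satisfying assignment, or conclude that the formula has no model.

Try m11 = True.
(¬m21) alone gives m21 = False.
(m22) alone gives m22 = True.
(¬m31) alone gives m31 = False.
(m32) alone gives m32 = True.
Now (¬m32) is unsatisfied and unit — conflict.
Undo m11 and try m11 = False.
(m12) alone gives m12 = True.
(¬m22) alone gives m22 = False.
(m21) alone gives m21 = True.
(¬m31) alone gives m31 = False.
(m32) alone gives m32 = True.
Now (¬m32) is unsatisfied and unit — conflict.
Either choice for m11 ends in contradiction.

UNSATISFIABLE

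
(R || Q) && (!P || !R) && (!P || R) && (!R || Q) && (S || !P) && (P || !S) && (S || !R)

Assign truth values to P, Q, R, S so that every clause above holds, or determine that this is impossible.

P: false, Q: true, R: false, S: false

Branch on R: set R = false.
Unit clause (Q) forces Q = true.
Unit clause (!P) forces P = false.
Unit clause (!S) forces S = false.
This assignment satisfies each clause.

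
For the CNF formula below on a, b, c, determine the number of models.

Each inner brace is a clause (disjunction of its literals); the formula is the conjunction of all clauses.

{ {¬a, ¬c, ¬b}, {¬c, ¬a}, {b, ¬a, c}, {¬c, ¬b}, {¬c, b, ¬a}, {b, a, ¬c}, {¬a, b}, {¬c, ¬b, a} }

There are 2^3 = 8 truth assignments over (a, b, c).
Check each against the 8 clauses (columns in the order a, b, c):
  F F F  ✓ satisfies all
  F F T  ✗ fails (b ∨ a ∨ ¬c)
  F T F  ✓ satisfies all
  F T T  ✗ fails (¬c ∨ ¬b)
  T F F  ✗ fails (b ∨ ¬a ∨ c)
  T F T  ✗ fails (¬c ∨ ¬a)
  T T F  ✓ satisfies all
  T T T  ✗ fails (¬a ∨ ¬c ∨ ¬b)
3 of the 8 rows are models.

3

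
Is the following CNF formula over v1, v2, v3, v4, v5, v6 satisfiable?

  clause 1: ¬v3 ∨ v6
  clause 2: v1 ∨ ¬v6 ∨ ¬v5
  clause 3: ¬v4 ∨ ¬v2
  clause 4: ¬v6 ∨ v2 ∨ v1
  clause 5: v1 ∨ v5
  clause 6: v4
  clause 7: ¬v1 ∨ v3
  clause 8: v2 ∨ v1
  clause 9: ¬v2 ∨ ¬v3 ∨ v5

Unit clause (v4) forces v4 = True.
Unit clause (¬v2) forces v2 = False.
Unit clause (v1) forces v1 = True.
Unit clause (v3) forces v3 = True.
Unit clause (v6) forces v6 = True.
All clauses hold; v5 can take either value.
A satisfying assignment: v1 ↦ True,  v2 ↦ False,  v3 ↦ True,  v4 ↦ True,  v5 ↦ True,  v6 ↦ True.

Yes, satisfiable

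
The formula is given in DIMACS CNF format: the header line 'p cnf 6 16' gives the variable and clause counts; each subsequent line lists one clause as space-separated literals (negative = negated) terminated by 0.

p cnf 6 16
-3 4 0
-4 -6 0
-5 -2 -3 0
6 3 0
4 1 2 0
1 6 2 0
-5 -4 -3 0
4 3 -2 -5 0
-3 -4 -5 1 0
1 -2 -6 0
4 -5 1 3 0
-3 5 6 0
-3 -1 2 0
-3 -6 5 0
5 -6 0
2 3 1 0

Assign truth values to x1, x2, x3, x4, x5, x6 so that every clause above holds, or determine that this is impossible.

x1=True,  x2=False,  x3=False,  x4=False,  x5=True,  x6=True

Case x3 = False:
The clause (x6) is unit, so x6 = True.
The clause (¬x4) is unit, so x4 = False.
The clause (x5) is unit, so x5 = True.
The clause (¬x2) is unit, so x2 = False.
The clause (x1) is unit, so x1 = True.
All clauses are satisfied.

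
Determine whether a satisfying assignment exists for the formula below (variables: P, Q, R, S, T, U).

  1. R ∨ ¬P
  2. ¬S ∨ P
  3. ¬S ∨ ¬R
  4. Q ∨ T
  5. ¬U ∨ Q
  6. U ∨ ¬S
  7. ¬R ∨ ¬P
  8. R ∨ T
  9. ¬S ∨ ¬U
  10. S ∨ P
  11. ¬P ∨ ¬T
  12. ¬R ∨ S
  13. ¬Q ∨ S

Suppose R = True.
(¬S) alone gives S = False.
Now (S) is unsatisfied and unit — conflict.
That branch fails; take R = False instead.
(¬P) alone gives P = False.
(¬S) alone gives S = False.
Now (S) is unsatisfied and unit — conflict.
Neither R = True nor R = False works.
No assignment satisfies every clause.

No, unsatisfiable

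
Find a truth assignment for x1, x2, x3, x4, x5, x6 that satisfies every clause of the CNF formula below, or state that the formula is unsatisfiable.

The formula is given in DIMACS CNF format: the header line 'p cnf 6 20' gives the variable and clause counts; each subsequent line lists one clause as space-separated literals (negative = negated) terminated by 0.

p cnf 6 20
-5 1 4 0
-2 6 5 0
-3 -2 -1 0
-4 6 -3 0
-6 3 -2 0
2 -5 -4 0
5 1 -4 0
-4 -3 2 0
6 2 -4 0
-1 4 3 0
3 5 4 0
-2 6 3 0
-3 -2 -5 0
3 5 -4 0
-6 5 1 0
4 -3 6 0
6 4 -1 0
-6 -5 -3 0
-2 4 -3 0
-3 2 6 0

Try x5 = False.
Try x2 = False.
Try x1 = True.
Try x4 = False.
From the singleton clause (x3), x3 = True.
From the singleton clause (x6), x6 = True.
All clauses are satisfied.

x1=True, x2=False, x3=True, x4=False, x5=False, x6=True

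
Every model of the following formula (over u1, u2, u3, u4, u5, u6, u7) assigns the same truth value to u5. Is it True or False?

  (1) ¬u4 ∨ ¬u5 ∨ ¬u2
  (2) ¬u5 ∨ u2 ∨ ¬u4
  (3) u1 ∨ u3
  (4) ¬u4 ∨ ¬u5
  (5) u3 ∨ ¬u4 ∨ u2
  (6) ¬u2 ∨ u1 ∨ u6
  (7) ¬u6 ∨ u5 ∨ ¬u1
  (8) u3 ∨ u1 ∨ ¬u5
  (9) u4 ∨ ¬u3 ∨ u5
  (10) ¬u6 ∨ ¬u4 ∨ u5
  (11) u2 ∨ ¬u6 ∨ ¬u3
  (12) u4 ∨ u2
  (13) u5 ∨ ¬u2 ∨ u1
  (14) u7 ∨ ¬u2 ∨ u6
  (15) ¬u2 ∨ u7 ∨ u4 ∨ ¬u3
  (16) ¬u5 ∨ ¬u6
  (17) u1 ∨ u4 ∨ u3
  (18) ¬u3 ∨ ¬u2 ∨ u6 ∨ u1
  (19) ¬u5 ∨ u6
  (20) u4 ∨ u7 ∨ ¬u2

False

Suppose u5 = True.
Unit clause (¬u4) forces u4 = False.
Unit clause (u2) forces u2 = True.
Unit clause (¬u6) forces u6 = False.
That conflicts with the unit clause (u6).
So every satisfying assignment has u5 = False.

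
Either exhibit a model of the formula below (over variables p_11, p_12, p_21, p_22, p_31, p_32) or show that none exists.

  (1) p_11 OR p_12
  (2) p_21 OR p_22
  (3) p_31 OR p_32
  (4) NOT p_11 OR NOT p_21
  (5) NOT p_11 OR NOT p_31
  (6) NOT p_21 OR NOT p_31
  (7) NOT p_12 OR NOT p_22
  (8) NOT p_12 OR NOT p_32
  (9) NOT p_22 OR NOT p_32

UNSATISFIABLE

Suppose p_11 = true.
(NOT p_21) alone gives p_21 = false.
(p_22) alone gives p_22 = true.
(NOT p_31) alone gives p_31 = false.
(p_32) alone gives p_32 = true.
That conflicts with the unit clause (NOT p_32).
That branch fails; take p_11 = false instead.
(p_12) alone gives p_12 = true.
(NOT p_22) alone gives p_22 = false.
(p_21) alone gives p_21 = true.
(NOT p_31) alone gives p_31 = false.
(p_32) alone gives p_32 = true.
That conflicts with the unit clause (NOT p_32).
Both values of p_11 lead to a conflict.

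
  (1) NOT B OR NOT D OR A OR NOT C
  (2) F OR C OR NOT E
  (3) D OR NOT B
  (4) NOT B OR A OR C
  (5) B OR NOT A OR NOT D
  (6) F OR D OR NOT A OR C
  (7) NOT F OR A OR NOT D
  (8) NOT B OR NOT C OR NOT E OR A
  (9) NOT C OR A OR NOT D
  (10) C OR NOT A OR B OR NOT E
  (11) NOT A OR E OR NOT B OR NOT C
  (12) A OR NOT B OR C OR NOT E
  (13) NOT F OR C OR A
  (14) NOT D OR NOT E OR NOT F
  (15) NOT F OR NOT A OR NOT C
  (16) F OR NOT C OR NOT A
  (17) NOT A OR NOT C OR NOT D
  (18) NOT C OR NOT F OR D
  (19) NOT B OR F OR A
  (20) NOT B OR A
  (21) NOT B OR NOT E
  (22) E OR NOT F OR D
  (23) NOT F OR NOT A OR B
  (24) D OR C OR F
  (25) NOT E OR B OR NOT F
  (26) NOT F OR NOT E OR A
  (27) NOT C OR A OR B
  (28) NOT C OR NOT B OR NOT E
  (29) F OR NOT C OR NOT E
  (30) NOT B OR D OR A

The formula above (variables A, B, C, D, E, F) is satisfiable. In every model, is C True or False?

False

Suppose C = true.
Suppose D = true.
The clause (A) is unit, so A = true.
But (NOT A) is also a unit clause — contradiction.
That branch fails; take D = false instead.
The clause (NOT B) is unit, so B = false.
The clause (NOT F) is unit, so F = false.
The clause (NOT A) is unit, so A = false.
But (A) is also a unit clause — contradiction.
Neither D = true nor D = false works.
So every satisfying assignment has C = False.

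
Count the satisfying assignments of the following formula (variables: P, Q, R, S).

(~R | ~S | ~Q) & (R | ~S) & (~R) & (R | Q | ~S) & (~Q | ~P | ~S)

4

There are 2^4 = 16 truth assignments over (P, Q, R, S).
Check each against the 5 clauses (columns in the order P, Q, R, S):
  F F F F  ✓ satisfies all
  F F F T  ✗ fails (R | ~S)
  F F T F  ✗ fails (~R)
  F F T T  ✗ fails (~R)
  F T F F  ✓ satisfies all
  F T F T  ✗ fails (R | ~S)
  F T T F  ✗ fails (~R)
  F T T T  ✗ fails (~R | ~S | ~Q)
  T F F F  ✓ satisfies all
  T F F T  ✗ fails (R | ~S)
  T F T F  ✗ fails (~R)
  T F T T  ✗ fails (~R)
  T T F F  ✓ satisfies all
  T T F T  ✗ fails (R | ~S)
  T T T F  ✗ fails (~R)
  T T T T  ✗ fails (~R | ~S | ~Q)
4 of the 16 rows are models.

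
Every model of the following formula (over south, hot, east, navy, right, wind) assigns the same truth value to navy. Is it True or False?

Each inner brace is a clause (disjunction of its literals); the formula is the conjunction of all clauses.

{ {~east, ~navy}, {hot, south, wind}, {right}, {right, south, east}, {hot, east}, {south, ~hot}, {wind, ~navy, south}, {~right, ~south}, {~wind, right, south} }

Suppose navy = 1.
Unit clause (~east) forces east = 0.
Unit clause (right) forces right = 1.
Unit clause (hot) forces hot = 1.
Unit clause (south) forces south = 1.
Now (~south) is unsatisfied and unit — conflict.
So every satisfying assignment has navy = False.

False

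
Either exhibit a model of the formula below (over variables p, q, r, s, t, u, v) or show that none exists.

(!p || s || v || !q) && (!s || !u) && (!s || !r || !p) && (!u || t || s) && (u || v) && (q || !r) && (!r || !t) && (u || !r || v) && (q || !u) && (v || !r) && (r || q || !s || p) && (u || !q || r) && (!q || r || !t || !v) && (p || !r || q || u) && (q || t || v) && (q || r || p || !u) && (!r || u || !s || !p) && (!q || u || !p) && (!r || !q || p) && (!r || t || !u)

p: true; q: false; r: false; s: false; t: false; u: false; v: true

Suppose s = false.
Suppose u = false.
The clause (v) is unit, so v = true.
Suppose q = false.
The clause (!r) is unit, so r = false.
Every clause is now satisfied; p, t are unconstrained.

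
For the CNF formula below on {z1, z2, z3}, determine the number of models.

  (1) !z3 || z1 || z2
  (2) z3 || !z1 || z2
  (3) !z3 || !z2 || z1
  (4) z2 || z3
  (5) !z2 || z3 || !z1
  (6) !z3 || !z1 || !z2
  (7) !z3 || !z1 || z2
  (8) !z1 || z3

1

There are 2^3 = 8 truth assignments over (z1, z2, z3).
Split on z3. With z3 = true, the clauses containing z3 are satisfied and !z3 drops from the rest; 0 of the 2^2 = 4 assignments to the other variables satisfy what remains.
With z3 = false, by the same count on the reduced clause set, 1 assignment works.
Total: 0 + 1 = 1.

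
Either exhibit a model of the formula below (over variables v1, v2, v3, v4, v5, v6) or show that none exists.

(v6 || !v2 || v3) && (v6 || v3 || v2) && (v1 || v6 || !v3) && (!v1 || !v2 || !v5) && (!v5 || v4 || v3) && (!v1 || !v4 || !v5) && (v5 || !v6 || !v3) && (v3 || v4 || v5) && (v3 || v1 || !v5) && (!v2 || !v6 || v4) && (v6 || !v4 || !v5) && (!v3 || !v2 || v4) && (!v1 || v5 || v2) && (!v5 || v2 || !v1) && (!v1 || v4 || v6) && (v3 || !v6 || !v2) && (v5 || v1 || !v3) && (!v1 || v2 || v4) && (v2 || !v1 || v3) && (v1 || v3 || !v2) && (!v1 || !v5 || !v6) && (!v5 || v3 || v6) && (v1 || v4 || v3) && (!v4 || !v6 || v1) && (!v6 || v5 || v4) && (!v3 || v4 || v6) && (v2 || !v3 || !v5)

v1: true, v2: true, v3: true, v4: true, v5: false, v6: false

Case v6 = false:
Case v2 = true:
Unit clause (v3) forces v3 = true.
Unit clause (v1) forces v1 = true.
Unit clause (!v5) forces v5 = false.
Unit clause (v4) forces v4 = true.
Every clause now holds.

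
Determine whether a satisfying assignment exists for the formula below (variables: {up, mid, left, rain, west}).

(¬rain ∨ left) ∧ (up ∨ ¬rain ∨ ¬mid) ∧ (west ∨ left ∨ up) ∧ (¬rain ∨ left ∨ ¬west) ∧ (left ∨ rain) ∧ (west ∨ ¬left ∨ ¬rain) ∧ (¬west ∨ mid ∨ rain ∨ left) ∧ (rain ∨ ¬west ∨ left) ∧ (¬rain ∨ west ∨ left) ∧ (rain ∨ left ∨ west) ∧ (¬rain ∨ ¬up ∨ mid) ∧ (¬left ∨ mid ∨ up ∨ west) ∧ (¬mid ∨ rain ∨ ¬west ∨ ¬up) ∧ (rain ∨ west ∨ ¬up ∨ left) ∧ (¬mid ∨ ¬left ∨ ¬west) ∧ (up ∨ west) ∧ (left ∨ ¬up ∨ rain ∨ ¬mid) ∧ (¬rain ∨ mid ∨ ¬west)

Yes, satisfiable

Suppose rain = False.
(left) alone gives left = True.
Suppose mid = True.
(¬west) alone gives west = False.
(up) alone gives up = True.
All clauses are satisfied.
A satisfying assignment: up ↦ True,  mid ↦ True,  left ↦ True,  rain ↦ False,  west ↦ False.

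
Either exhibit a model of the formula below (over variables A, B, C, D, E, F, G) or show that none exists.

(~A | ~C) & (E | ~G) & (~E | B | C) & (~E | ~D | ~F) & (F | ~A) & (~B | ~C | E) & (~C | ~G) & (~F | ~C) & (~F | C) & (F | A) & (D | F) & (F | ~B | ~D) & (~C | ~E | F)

UNSATISFIABLE

Case A = 0:
The clause (F) is unit, so F = 1.
The clause (~C) is unit, so C = 0.
That conflicts with the unit clause (C).
Undo A and try A = 1.
The clause (~C) is unit, so C = 0.
The clause (F) is unit, so F = 1.
That conflicts with the unit clause (~F).
Both values of A lead to a conflict.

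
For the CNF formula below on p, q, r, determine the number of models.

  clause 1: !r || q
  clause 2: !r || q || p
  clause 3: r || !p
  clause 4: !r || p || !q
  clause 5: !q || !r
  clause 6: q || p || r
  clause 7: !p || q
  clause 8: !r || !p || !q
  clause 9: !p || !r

1

There are 2^3 = 8 truth assignments over (p, q, r).
Check each against the 9 clauses (columns in the order p, q, r):
  F F F  ✗ fails (q || p || r)
  F F T  ✗ fails (!r || q)
  F T F  ✓ satisfies all
  F T T  ✗ fails (!r || p || !q)
  T F F  ✗ fails (r || !p)
  T F T  ✗ fails (!r || q)
  T T F  ✗ fails (r || !p)
  T T T  ✗ fails (!q || !r)
1 of the 8 rows is a model.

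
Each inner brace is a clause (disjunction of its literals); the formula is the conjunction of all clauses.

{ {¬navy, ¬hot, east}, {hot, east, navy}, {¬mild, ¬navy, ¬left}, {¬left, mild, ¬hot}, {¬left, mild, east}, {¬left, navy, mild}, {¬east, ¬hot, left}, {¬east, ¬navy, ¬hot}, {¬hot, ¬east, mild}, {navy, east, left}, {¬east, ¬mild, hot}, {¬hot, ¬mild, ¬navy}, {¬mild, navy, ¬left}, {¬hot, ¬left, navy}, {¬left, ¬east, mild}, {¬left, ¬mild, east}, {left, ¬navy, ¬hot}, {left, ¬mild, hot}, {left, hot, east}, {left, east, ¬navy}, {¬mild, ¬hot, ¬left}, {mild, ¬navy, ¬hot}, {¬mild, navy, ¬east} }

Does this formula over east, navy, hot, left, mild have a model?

Satisfiable

Suppose navy = False.
Suppose hot = False.
(east) alone gives east = True.
(¬mild) alone gives mild = False.
(¬left) alone gives left = False.
Every clause now holds.
A satisfying assignment: east: True; navy: False; hot: False; left: False; mild: False.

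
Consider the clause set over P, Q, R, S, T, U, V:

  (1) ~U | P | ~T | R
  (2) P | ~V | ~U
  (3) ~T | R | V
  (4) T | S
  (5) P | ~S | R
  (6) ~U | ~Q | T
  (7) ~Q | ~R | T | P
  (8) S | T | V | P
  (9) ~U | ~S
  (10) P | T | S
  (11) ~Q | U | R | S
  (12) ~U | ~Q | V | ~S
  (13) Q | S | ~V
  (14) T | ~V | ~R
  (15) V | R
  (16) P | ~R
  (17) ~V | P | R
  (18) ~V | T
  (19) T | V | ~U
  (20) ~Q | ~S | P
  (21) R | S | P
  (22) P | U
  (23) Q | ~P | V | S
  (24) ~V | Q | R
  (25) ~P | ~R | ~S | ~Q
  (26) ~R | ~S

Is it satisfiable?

Branch on T: set T = 1.
Branch on R: set R = 0.
The clause (V) is unit, so V = 1.
The clause (P) is unit, so P = 1.
The clause (Q) is unit, so Q = 1.
Branch on U: set U = 0.
The clause (S) is unit, so S = 1.
All clauses are satisfied.
A satisfying assignment: P ↦ 1; Q ↦ 1; R ↦ 0; S ↦ 1; T ↦ 1; U ↦ 0; V ↦ 1.

Yes, satisfiable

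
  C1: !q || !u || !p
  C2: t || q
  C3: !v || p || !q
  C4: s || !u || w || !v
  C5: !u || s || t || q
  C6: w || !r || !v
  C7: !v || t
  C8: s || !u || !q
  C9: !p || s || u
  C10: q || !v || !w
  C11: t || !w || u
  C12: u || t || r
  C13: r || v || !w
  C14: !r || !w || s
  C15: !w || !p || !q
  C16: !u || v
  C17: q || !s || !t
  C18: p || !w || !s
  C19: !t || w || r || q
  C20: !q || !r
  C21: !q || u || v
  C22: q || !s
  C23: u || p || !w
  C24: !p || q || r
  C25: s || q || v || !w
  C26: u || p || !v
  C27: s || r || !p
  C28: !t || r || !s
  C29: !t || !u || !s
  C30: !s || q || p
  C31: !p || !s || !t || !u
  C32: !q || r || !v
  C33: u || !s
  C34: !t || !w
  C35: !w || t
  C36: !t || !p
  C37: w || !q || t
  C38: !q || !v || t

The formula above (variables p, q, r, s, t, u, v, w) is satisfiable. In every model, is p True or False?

Suppose p = true.
(!t) alone gives t = false.
(q) alone gives q = true.
(!u) alone gives u = false.
(!v) alone gives v = false.
Now (v) is unsatisfied and unit — conflict.
So every satisfying assignment has p = False.

False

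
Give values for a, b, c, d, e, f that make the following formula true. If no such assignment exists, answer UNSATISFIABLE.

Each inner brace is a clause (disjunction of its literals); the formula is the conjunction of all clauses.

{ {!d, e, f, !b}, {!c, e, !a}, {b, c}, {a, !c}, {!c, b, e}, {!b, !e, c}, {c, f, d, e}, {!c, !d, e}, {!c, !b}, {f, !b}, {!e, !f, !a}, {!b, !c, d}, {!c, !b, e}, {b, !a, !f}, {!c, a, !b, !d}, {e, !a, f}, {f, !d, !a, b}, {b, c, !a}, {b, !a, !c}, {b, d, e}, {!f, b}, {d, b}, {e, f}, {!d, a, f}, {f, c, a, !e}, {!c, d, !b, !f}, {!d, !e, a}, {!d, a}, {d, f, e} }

Branch on b: set b = true.
The clause (!c) is unit, so c = false.
The clause (!e) is unit, so e = false.
The clause (f) is unit, so f = true.
Branch on d: set d = false.
All clauses hold; a can take either value.

a ↦ true,  b ↦ true,  c ↦ false,  d ↦ false,  e ↦ false,  f ↦ true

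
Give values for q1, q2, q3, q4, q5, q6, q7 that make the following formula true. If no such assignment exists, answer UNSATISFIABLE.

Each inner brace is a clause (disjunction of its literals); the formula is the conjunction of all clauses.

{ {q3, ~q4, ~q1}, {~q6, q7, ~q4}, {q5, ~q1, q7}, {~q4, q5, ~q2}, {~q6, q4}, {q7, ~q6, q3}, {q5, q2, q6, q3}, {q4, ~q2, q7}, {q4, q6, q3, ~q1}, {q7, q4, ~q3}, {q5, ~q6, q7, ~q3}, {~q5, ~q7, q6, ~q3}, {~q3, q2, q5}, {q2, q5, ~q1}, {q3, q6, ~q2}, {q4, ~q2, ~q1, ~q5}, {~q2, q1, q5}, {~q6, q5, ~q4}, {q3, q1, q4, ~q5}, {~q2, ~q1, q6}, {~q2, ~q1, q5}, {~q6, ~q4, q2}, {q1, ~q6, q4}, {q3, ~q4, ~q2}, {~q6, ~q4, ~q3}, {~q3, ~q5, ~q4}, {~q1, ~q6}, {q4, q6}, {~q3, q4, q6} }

Case q6 = 0:
The clause (q4) is unit, so q4 = 1.
Case q3 = 0:
The clause (~q1) is unit, so q1 = 0.
The clause (~q2) is unit, so q2 = 0.
The clause (q5) is unit, so q5 = 1.
No clause remains; q7 is free.

q1: 0; q2: 0; q3: 0; q4: 1; q5: 1; q6: 0; q7: 0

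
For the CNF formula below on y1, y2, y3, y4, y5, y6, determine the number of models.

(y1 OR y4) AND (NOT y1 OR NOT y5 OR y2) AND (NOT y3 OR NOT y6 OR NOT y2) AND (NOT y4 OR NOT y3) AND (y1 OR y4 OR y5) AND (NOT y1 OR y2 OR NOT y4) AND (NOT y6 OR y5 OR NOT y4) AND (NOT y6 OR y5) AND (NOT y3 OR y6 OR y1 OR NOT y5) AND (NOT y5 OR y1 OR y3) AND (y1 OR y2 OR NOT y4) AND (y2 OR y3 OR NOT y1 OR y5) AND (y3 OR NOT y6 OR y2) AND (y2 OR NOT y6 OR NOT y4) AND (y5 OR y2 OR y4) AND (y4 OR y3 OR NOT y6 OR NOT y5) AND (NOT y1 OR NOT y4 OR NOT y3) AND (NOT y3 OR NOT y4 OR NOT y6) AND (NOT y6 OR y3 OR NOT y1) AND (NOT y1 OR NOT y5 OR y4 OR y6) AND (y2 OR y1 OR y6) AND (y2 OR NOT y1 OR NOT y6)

There are 2^6 = 64 truth assignments over (y1, y2, y3, y4, y5, y6).
Split on y1. With y1 = true, the clauses containing y1 are satisfied and NOT y1 drops from the rest; 4 of the 2^5 = 32 assignments to the other variables satisfy what remains.
With y1 = false, by the same count on the reduced clause set, 1 assignment works.
(One model: y1=F, y2=T, y3=F, y4=T, y5=F, y6=F.)
Total: 4 + 1 = 5.

5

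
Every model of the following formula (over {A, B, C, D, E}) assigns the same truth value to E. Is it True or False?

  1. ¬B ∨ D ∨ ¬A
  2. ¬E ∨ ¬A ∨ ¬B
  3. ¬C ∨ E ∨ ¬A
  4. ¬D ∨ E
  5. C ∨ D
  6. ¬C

Suppose E = False.
The clause (¬D) is unit, so D = False.
The clause (C) is unit, so C = True.
Now (¬C) is unsatisfied and unit — conflict.
So every satisfying assignment has E = True.

True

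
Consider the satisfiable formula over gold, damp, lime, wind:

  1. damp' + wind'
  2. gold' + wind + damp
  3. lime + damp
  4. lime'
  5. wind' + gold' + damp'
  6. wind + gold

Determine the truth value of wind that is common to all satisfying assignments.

Suppose wind = 1.
The clause (damp') is unit, so damp = 0.
The clause (lime) is unit, so lime = 1.
But (lime') is also a unit clause — contradiction.
So every satisfying assignment has wind = False.

False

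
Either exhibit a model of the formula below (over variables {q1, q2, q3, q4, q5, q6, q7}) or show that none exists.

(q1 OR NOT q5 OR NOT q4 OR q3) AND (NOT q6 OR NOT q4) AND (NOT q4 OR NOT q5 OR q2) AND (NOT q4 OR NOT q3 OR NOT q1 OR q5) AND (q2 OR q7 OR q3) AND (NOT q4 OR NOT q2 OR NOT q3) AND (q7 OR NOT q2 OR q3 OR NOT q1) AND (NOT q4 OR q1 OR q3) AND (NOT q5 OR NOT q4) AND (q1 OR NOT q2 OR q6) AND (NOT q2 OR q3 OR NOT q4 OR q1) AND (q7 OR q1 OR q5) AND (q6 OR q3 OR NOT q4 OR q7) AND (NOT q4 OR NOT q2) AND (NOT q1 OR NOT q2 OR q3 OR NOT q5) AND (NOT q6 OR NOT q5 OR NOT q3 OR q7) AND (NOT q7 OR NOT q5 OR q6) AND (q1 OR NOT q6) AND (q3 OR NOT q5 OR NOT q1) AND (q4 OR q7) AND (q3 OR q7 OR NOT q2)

q1=true,  q2=true,  q3=true,  q4=false,  q5=false,  q6=true,  q7=true

Branch on q6: set q6 = true.
(NOT q4) alone gives q4 = false.
(q1) alone gives q1 = true.
(q7) alone gives q7 = true.
Branch on q3: set q3 = true.
Every clause is now satisfied; q2, q5 are unconstrained.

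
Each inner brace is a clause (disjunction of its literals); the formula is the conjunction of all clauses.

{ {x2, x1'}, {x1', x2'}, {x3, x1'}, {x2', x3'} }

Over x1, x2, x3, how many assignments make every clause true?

There are 2^3 = 8 truth assignments over (x1, x2, x3).
Check each against the 4 clauses (columns in the order x1, x2, x3):
  F F F  ✓ satisfies all
  F F T  ✓ satisfies all
  F T F  ✓ satisfies all
  F T T  ✗ fails (x2' + x3')
  T F F  ✗ fails (x2 + x1')
  T F T  ✗ fails (x2 + x1')
  T T F  ✗ fails (x1' + x2')
  T T T  ✗ fails (x1' + x2')
3 of the 8 rows are models.

3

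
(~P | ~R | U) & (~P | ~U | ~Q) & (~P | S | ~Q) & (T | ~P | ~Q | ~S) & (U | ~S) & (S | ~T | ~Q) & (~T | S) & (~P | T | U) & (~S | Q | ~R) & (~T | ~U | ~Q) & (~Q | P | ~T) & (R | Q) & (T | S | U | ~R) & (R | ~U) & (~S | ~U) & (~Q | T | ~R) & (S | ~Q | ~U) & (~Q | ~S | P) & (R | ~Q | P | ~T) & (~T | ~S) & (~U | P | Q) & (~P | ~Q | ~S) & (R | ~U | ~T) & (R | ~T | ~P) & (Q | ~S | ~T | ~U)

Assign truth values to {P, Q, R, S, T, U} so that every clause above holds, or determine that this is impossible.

Suppose U = 1.
The clause (R) is unit, so R = 1.
The clause (~S) is unit, so S = 0.
The clause (~T) is unit, so T = 0.
The clause (~Q) is unit, so Q = 0.
The clause (P) is unit, so P = 1.
All clauses are satisfied.

P: 1, Q: 0, R: 1, S: 0, T: 0, U: 1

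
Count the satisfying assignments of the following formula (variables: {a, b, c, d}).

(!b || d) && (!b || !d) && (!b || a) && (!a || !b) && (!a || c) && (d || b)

3

There are 2^4 = 16 truth assignments over (a, b, c, d).
Split on d. With d = true, the clauses containing d are satisfied and !d drops from the rest; 3 of the 2^3 = 8 assignments to the other variables satisfy what remains.
With d = false, by the same count on the reduced clause set, 0 assignments work.
(One model: a=F, b=F, c=F, d=T.)
Total: 3 + 0 = 3.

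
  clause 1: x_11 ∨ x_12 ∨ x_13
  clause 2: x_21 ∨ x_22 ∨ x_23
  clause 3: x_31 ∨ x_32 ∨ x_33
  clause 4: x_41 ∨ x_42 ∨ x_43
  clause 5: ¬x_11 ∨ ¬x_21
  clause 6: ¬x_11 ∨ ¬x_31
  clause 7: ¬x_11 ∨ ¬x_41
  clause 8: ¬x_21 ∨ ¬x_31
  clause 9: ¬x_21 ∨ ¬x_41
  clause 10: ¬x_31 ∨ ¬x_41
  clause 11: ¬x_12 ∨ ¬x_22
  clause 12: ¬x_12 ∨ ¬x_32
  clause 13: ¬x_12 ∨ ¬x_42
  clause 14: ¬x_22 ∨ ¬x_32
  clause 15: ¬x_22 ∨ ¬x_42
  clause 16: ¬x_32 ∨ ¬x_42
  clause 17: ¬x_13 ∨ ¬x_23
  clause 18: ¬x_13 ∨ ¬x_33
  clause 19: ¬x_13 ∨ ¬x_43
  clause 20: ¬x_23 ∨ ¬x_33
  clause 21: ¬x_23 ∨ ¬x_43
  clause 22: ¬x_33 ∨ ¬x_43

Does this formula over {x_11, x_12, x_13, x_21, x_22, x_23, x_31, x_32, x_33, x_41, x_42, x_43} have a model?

Unsatisfiable

Branch on x_11: set x_11 = False.
Branch on x_12: set x_12 = True.
Unit clause (¬x_22) forces x_22 = False.
Unit clause (¬x_32) forces x_32 = False.
Unit clause (¬x_42) forces x_42 = False.
Branch on x_21: set x_21 = True.
Unit clause (¬x_31) forces x_31 = False.
Unit clause (x_33) forces x_33 = True.
Unit clause (¬x_41) forces x_41 = False.
Unit clause (x_43) forces x_43 = True.
But (¬x_43) is also a unit clause — contradiction.
Undo x_21 and try x_21 = False.
Unit clause (x_23) forces x_23 = True.
Unit clause (¬x_13) forces x_13 = False.
Unit clause (¬x_33) forces x_33 = False.
Unit clause (x_31) forces x_31 = True.
Unit clause (¬x_41) forces x_41 = False.
Unit clause (x_43) forces x_43 = True.
But (¬x_43) is also a unit clause — contradiction.
Neither x_21 = True nor x_21 = False works.
Undo x_12 and try x_12 = False.
Unit clause (x_13) forces x_13 = True.
Unit clause (¬x_23) forces x_23 = False.
Unit clause (¬x_33) forces x_33 = False.
Unit clause (¬x_43) forces x_43 = False.
Branch on x_21: set x_21 = True.
Unit clause (¬x_31) forces x_31 = False.
Unit clause (x_32) forces x_32 = True.
Unit clause (¬x_41) forces x_41 = False.
Unit clause (x_42) forces x_42 = True.
But (¬x_42) is also a unit clause — contradiction.
Undo x_21 and try x_21 = False.
Unit clause (x_22) forces x_22 = True.
Unit clause (¬x_32) forces x_32 = False.
Unit clause (x_31) forces x_31 = True.
Unit clause (¬x_41) forces x_41 = False.
Unit clause (x_42) forces x_42 = True.
But (¬x_42) is also a unit clause — contradiction.
Neither x_21 = True nor x_21 = False works.
Neither x_12 = True nor x_12 = False works.
Undo x_11 and try x_11 = True.
Unit clause (¬x_21) forces x_21 = False.
Unit clause (¬x_31) forces x_31 = False.
Unit clause (¬x_41) forces x_41 = False.
Branch on x_22: set x_22 = True.
Unit clause (¬x_12) forces x_12 = False.
Unit clause (¬x_32) forces x_32 = False.
Unit clause (x_33) forces x_33 = True.
Unit clause (¬x_42) forces x_42 = False.
Unit clause (x_43) forces x_43 = True.
But (¬x_43) is also a unit clause — contradiction.
Undo x_22 and try x_22 = False.
Unit clause (x_23) forces x_23 = True.
Unit clause (¬x_13) forces x_13 = False.
Unit clause (¬x_33) forces x_33 = False.
Unit clause (x_32) forces x_32 = True.
Unit clause (¬x_12) forces x_12 = False.
Unit clause (¬x_42) forces x_42 = False.
Unit clause (x_43) forces x_43 = True.
But (¬x_43) is also a unit clause — contradiction.
Neither x_22 = True nor x_22 = False works.
Neither x_11 = True nor x_11 = False works.
No assignment satisfies every clause.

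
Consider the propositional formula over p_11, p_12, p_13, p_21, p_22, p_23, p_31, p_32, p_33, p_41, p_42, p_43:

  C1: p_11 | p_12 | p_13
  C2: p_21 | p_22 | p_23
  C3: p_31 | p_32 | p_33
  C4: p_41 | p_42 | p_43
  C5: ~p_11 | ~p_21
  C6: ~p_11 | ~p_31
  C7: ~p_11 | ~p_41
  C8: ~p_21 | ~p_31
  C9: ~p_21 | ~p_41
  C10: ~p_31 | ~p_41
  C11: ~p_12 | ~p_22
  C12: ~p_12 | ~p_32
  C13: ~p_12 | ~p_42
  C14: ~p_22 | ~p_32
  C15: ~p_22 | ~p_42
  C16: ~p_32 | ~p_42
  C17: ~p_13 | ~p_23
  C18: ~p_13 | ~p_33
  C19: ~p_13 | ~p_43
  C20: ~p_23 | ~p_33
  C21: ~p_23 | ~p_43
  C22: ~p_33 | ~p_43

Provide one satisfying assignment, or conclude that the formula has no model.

UNSATISFIABLE

Try p_11 = 0.
Try p_12 = 1.
The clause (~p_22) is unit, so p_22 = 0.
The clause (~p_32) is unit, so p_32 = 0.
The clause (~p_42) is unit, so p_42 = 0.
Try p_21 = 1.
The clause (~p_31) is unit, so p_31 = 0.
The clause (p_33) is unit, so p_33 = 1.
The clause (~p_41) is unit, so p_41 = 0.
The clause (p_43) is unit, so p_43 = 1.
That conflicts with the unit clause (~p_43).
Undo p_21 and try p_21 = 0.
The clause (p_23) is unit, so p_23 = 1.
The clause (~p_13) is unit, so p_13 = 0.
The clause (~p_33) is unit, so p_33 = 0.
The clause (p_31) is unit, so p_31 = 1.
The clause (~p_41) is unit, so p_41 = 0.
The clause (p_43) is unit, so p_43 = 1.
That conflicts with the unit clause (~p_43).
Either choice for p_21 ends in contradiction.
Undo p_12 and try p_12 = 0.
The clause (p_13) is unit, so p_13 = 1.
The clause (~p_23) is unit, so p_23 = 0.
The clause (~p_33) is unit, so p_33 = 0.
The clause (~p_43) is unit, so p_43 = 0.
Try p_21 = 1.
The clause (~p_31) is unit, so p_31 = 0.
The clause (p_32) is unit, so p_32 = 1.
The clause (~p_41) is unit, so p_41 = 0.
The clause (p_42) is unit, so p_42 = 1.
That conflicts with the unit clause (~p_42).
Undo p_21 and try p_21 = 0.
The clause (p_22) is unit, so p_22 = 1.
The clause (~p_32) is unit, so p_32 = 0.
The clause (p_31) is unit, so p_31 = 1.
The clause (~p_41) is unit, so p_41 = 0.
The clause (p_42) is unit, so p_42 = 1.
That conflicts with the unit clause (~p_42).
Either choice for p_21 ends in contradiction.
Either choice for p_12 ends in contradiction.
Undo p_11 and try p_11 = 1.
The clause (~p_21) is unit, so p_21 = 0.
The clause (~p_31) is unit, so p_31 = 0.
The clause (~p_41) is unit, so p_41 = 0.
Try p_22 = 1.
The clause (~p_12) is unit, so p_12 = 0.
The clause (~p_32) is unit, so p_32 = 0.
The clause (p_33) is unit, so p_33 = 1.
The clause (~p_42) is unit, so p_42 = 0.
The clause (p_43) is unit, so p_43 = 1.
That conflicts with the unit clause (~p_43).
Undo p_22 and try p_22 = 0.
The clause (p_23) is unit, so p_23 = 1.
The clause (~p_13) is unit, so p_13 = 0.
The clause (~p_33) is unit, so p_33 = 0.
The clause (p_32) is unit, so p_32 = 1.
The clause (~p_12) is unit, so p_12 = 0.
The clause (~p_42) is unit, so p_42 = 0.
The clause (p_43) is unit, so p_43 = 1.
That conflicts with the unit clause (~p_43).
Either choice for p_22 ends in contradiction.
Either choice for p_11 ends in contradiction.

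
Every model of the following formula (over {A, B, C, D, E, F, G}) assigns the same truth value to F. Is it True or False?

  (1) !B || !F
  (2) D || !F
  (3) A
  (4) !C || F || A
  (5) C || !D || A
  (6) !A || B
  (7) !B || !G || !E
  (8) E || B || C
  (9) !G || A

False

Suppose F = true.
The clause (!B) is unit, so B = false.
The clause (D) is unit, so D = true.
The clause (A) is unit, so A = true.
Now (!A) is unsatisfied and unit — conflict.
So every satisfying assignment has F = False.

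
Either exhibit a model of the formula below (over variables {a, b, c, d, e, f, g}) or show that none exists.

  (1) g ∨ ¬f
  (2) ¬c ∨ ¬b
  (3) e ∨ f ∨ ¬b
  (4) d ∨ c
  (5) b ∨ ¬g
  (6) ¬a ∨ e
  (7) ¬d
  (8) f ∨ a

The clause (¬d) is unit, so d = False.
The clause (c) is unit, so c = True.
The clause (¬b) is unit, so b = False.
The clause (¬g) is unit, so g = False.
The clause (¬f) is unit, so f = False.
The clause (a) is unit, so a = True.
The clause (e) is unit, so e = True.
Every clause now holds.

a=True, b=False, c=True, d=False, e=True, f=False, g=False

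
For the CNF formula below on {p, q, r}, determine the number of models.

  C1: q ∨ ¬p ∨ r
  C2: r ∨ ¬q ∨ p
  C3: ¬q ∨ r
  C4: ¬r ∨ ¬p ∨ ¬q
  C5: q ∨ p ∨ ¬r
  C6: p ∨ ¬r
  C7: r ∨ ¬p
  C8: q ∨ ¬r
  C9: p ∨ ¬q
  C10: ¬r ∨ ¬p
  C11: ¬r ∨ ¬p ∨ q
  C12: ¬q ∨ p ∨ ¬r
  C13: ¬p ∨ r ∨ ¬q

1

There are 2^3 = 8 truth assignments over (p, q, r).
Check each against the 13 clauses (columns in the order p, q, r):
  F F F  ✓ satisfies all
  F F T  ✗ fails (q ∨ p ∨ ¬r)
  F T F  ✗ fails (r ∨ ¬q ∨ p)
  F T T  ✗ fails (p ∨ ¬r)
  T F F  ✗ fails (q ∨ ¬p ∨ r)
  T F T  ✗ fails (q ∨ ¬r)
  T T F  ✗ fails (¬q ∨ r)
  T T T  ✗ fails (¬r ∨ ¬p ∨ ¬q)
1 of the 8 rows is a model.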